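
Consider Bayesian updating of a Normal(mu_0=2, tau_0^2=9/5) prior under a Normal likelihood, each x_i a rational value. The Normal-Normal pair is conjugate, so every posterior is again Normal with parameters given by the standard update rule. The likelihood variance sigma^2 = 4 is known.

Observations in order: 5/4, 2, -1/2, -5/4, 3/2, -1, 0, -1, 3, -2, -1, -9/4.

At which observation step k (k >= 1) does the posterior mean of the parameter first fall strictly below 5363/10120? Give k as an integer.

obs 1: x=5/4 → posterior Normal(205/116, 36/29)
obs 2: x=2 → posterior Normal(277/152, 18/19)
obs 3: x=-1/2 → posterior Normal(259/188, 36/47)
obs 4: x=-5/4 → posterior Normal(107/112, 9/14)
obs 5: x=3/2 → posterior Normal(67/65, 36/65)
obs 6: x=-1 → posterior Normal(29/37, 18/37)
obs 7: x=0 → posterior Normal(58/83, 36/83)
obs 8: x=-1 → posterior Normal(49/92, 9/23)
obs 9: x=3 → posterior Normal(76/101, 36/101)
obs 10: x=-2 → posterior Normal(29/55, 18/55)
obs 11: x=-1 → posterior Normal(7/17, 36/119)
obs 12: x=-9/4 → posterior Normal(115/512, 9/32)

k = 10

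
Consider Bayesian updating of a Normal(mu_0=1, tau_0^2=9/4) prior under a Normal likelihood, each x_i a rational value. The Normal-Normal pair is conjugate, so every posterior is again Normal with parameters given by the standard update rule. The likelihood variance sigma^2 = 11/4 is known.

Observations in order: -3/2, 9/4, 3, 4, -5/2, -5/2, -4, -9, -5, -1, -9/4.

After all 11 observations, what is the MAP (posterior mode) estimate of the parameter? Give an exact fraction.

-311/220

obs 1: x=-3/2 → posterior Normal(-1/8, 99/80)
obs 2: x=9/4 → posterior Normal(71/116, 99/116)
obs 3: x=3 → posterior Normal(179/152, 99/152)
obs 4: x=4 → posterior Normal(323/188, 99/188)
obs 5: x=-5/2 → posterior Normal(233/224, 99/224)
obs 6: x=-5/2 → posterior Normal(11/20, 99/260)
obs 7: x=-4 → posterior Normal(-1/296, 99/296)
obs 8: x=-9 → posterior Normal(-325/332, 99/332)
obs 9: x=-5 → posterior Normal(-505/368, 99/368)
obs 10: x=-1 → posterior Normal(-541/404, 99/404)
obs 11: x=-9/4 → posterior Normal(-311/220, 9/40)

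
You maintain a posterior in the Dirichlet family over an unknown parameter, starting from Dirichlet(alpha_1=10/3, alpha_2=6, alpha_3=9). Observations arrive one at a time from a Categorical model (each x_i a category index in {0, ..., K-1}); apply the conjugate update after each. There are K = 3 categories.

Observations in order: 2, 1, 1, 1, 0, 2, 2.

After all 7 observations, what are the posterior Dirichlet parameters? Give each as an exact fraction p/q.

obs 1: x=2 → posterior Dirichlet(10/3, 6, 10)
obs 2: x=1 → posterior Dirichlet(10/3, 7, 10)
obs 3: x=1 → posterior Dirichlet(10/3, 8, 10)
obs 4: x=1 → posterior Dirichlet(10/3, 9, 10)
obs 5: x=0 → posterior Dirichlet(13/3, 9, 10)
obs 6: x=2 → posterior Dirichlet(13/3, 9, 11)
obs 7: x=2 → posterior Dirichlet(13/3, 9, 12)

alpha_1=13/3, alpha_2=9, alpha_3=12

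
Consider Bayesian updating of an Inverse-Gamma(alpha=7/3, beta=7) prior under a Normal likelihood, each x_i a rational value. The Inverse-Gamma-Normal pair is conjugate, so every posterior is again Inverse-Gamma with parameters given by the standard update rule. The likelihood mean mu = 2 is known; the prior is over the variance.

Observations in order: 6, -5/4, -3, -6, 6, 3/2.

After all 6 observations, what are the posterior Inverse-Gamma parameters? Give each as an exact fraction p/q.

alpha=16/3, beta=2333/32

obs 1: x=6 → posterior Inverse-Gamma(17/6, 15)
obs 2: x=-5/4 → posterior Inverse-Gamma(10/3, 649/32)
obs 3: x=-3 → posterior Inverse-Gamma(23/6, 1049/32)
obs 4: x=-6 → posterior Inverse-Gamma(13/3, 2073/32)
obs 5: x=6 → posterior Inverse-Gamma(29/6, 2329/32)
obs 6: x=3/2 → posterior Inverse-Gamma(16/3, 2333/32)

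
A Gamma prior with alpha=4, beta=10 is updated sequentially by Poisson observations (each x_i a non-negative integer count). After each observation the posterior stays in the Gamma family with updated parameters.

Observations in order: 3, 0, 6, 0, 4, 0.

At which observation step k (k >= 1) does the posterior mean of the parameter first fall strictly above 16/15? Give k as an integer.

obs 1: x=3 → posterior Gamma(7, 11)
obs 2: x=0 → posterior Gamma(7, 12)
obs 3: x=6 → posterior Gamma(13, 13)
obs 4: x=0 → posterior Gamma(13, 14)
obs 5: x=4 → posterior Gamma(17, 15)
obs 6: x=0 → posterior Gamma(17, 16)

k = 5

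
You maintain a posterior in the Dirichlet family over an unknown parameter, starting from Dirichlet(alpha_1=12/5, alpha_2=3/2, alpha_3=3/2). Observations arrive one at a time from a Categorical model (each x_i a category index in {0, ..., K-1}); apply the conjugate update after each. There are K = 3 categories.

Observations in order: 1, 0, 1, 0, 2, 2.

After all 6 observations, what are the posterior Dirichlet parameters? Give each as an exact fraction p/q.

obs 1: x=1 → posterior Dirichlet(12/5, 5/2, 3/2)
obs 2: x=0 → posterior Dirichlet(17/5, 5/2, 3/2)
obs 3: x=1 → posterior Dirichlet(17/5, 7/2, 3/2)
obs 4: x=0 → posterior Dirichlet(22/5, 7/2, 3/2)
obs 5: x=2 → posterior Dirichlet(22/5, 7/2, 5/2)
obs 6: x=2 → posterior Dirichlet(22/5, 7/2, 7/2)

alpha_1=22/5, alpha_2=7/2, alpha_3=7/2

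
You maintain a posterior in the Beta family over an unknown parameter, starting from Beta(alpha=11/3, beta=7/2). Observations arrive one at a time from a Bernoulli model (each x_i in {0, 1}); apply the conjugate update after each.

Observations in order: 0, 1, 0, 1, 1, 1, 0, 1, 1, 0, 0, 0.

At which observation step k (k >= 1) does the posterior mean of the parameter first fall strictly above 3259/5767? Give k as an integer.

obs 1: x=0 → posterior Beta(11/3, 9/2)
obs 2: x=1 → posterior Beta(14/3, 9/2)
obs 3: x=0 → posterior Beta(14/3, 11/2)
obs 4: x=1 → posterior Beta(17/3, 11/2)
obs 5: x=1 → posterior Beta(20/3, 11/2)
obs 6: x=1 → posterior Beta(23/3, 11/2)
obs 7: x=0 → posterior Beta(23/3, 13/2)
obs 8: x=1 → posterior Beta(26/3, 13/2)
obs 9: x=1 → posterior Beta(29/3, 13/2)
obs 10: x=0 → posterior Beta(29/3, 15/2)
obs 11: x=0 → posterior Beta(29/3, 17/2)
obs 12: x=0 → posterior Beta(29/3, 19/2)

k = 6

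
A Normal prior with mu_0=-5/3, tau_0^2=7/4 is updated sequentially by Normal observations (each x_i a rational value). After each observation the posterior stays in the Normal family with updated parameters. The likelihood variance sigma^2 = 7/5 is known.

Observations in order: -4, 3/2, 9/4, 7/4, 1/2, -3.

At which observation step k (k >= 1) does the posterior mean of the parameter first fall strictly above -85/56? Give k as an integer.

obs 1: x=-4 → posterior Normal(-80/27, 7/9)
obs 2: x=3/2 → posterior Normal(-115/84, 1/2)
obs 3: x=9/4 → posterior Normal(-5/12, 7/19)
obs 4: x=7/4 → posterior Normal(5/144, 7/24)
obs 5: x=1/2 → posterior Normal(10/87, 7/29)
obs 6: x=-3 → posterior Normal(-35/102, 7/34)

k = 2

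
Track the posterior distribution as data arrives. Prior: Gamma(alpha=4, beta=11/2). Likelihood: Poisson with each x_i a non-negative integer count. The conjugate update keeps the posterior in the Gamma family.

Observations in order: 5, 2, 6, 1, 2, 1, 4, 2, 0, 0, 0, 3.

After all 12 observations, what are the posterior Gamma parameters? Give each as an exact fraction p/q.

alpha=30, beta=35/2

obs 1: x=5 → posterior Gamma(9, 13/2)
obs 2: x=2 → posterior Gamma(11, 15/2)
obs 3: x=6 → posterior Gamma(17, 17/2)
obs 4: x=1 → posterior Gamma(18, 19/2)
obs 5: x=2 → posterior Gamma(20, 21/2)
obs 6: x=1 → posterior Gamma(21, 23/2)
obs 7: x=4 → posterior Gamma(25, 25/2)
obs 8: x=2 → posterior Gamma(27, 27/2)
obs 9: x=0 → posterior Gamma(27, 29/2)
obs 10: x=0 → posterior Gamma(27, 31/2)
obs 11: x=0 → posterior Gamma(27, 33/2)
obs 12: x=3 → posterior Gamma(30, 35/2)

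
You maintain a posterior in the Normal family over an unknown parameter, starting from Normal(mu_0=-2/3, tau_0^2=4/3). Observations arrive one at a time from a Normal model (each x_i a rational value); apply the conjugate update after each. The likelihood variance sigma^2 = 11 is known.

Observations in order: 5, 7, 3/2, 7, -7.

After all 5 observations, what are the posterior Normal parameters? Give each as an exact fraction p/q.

mu_0=32/53, tau_0^2=44/53

obs 1: x=5 → posterior Normal(-2/37, 44/37)
obs 2: x=7 → posterior Normal(26/41, 44/41)
obs 3: x=3/2 → posterior Normal(32/45, 44/45)
obs 4: x=7 → posterior Normal(60/49, 44/49)
obs 5: x=-7 → posterior Normal(32/53, 44/53)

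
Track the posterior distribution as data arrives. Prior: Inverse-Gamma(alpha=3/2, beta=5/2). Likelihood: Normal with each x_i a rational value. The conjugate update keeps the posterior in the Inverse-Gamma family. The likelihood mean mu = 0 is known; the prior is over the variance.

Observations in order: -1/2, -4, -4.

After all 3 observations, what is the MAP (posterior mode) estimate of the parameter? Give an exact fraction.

149/32

obs 1: x=-1/2 → posterior Inverse-Gamma(2, 21/8)
obs 2: x=-4 → posterior Inverse-Gamma(5/2, 85/8)
obs 3: x=-4 → posterior Inverse-Gamma(3, 149/8)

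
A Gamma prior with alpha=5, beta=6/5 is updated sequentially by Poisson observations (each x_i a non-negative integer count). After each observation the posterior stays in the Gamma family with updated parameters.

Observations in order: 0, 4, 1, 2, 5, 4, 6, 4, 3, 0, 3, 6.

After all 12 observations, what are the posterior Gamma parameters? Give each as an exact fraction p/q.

obs 1: x=0 → posterior Gamma(5, 11/5)
obs 2: x=4 → posterior Gamma(9, 16/5)
obs 3: x=1 → posterior Gamma(10, 21/5)
obs 4: x=2 → posterior Gamma(12, 26/5)
obs 5: x=5 → posterior Gamma(17, 31/5)
obs 6: x=4 → posterior Gamma(21, 36/5)
obs 7: x=6 → posterior Gamma(27, 41/5)
obs 8: x=4 → posterior Gamma(31, 46/5)
obs 9: x=3 → posterior Gamma(34, 51/5)
obs 10: x=0 → posterior Gamma(34, 56/5)
obs 11: x=3 → posterior Gamma(37, 61/5)
obs 12: x=6 → posterior Gamma(43, 66/5)

alpha=43, beta=66/5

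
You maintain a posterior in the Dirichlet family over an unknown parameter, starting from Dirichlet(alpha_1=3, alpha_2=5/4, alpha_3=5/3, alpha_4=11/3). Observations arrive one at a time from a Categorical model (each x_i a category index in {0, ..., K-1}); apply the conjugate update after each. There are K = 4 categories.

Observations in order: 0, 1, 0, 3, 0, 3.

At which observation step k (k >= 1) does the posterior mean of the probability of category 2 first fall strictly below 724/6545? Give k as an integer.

k = 6

obs 1: x=0 → posterior Dirichlet(4, 5/4, 5/3, 11/3)
obs 2: x=1 → posterior Dirichlet(4, 9/4, 5/3, 11/3)
obs 3: x=0 → posterior Dirichlet(5, 9/4, 5/3, 11/3)
obs 4: x=3 → posterior Dirichlet(5, 9/4, 5/3, 14/3)
obs 5: x=0 → posterior Dirichlet(6, 9/4, 5/3, 14/3)
obs 6: x=3 → posterior Dirichlet(6, 9/4, 5/3, 17/3)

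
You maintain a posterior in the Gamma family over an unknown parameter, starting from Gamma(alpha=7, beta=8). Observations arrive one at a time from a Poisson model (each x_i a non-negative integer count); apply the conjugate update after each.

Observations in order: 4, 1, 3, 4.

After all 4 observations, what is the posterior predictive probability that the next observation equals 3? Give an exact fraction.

obs 1: x=4 → posterior Gamma(11, 9)
obs 2: x=1 → posterior Gamma(12, 10)
obs 3: x=3 → posterior Gamma(15, 11)
obs 4: x=4 → posterior Gamma(19, 12)

424908399162928492707840/3211838877954855105157369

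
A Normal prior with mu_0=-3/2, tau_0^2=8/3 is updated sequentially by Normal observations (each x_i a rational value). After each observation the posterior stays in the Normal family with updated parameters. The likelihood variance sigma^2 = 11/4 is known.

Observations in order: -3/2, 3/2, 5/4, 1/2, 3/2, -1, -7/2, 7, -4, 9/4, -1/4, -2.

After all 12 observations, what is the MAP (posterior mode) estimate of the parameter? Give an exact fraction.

13/834

obs 1: x=-3/2 → posterior Normal(-3/2, 88/65)
obs 2: x=3/2 → posterior Normal(-99/194, 88/97)
obs 3: x=5/4 → posterior Normal(-19/258, 88/129)
obs 4: x=1/2 → posterior Normal(13/322, 88/161)
obs 5: x=3/2 → posterior Normal(109/386, 88/193)
obs 6: x=-1 → posterior Normal(1/10, 88/225)
obs 7: x=-7/2 → posterior Normal(-179/514, 88/257)
obs 8: x=7 → posterior Normal(269/578, 88/289)
obs 9: x=-4 → posterior Normal(13/642, 88/321)
obs 10: x=9/4 → posterior Normal(157/706, 88/353)
obs 11: x=-1/4 → posterior Normal(141/770, 8/35)
obs 12: x=-2 → posterior Normal(13/834, 88/417)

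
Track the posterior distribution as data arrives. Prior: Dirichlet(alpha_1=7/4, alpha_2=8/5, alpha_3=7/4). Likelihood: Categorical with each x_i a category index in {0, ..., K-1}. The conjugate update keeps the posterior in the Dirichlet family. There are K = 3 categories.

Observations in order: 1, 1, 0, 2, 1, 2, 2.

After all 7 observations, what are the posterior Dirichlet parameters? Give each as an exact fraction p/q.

obs 1: x=1 → posterior Dirichlet(7/4, 13/5, 7/4)
obs 2: x=1 → posterior Dirichlet(7/4, 18/5, 7/4)
obs 3: x=0 → posterior Dirichlet(11/4, 18/5, 7/4)
obs 4: x=2 → posterior Dirichlet(11/4, 18/5, 11/4)
obs 5: x=1 → posterior Dirichlet(11/4, 23/5, 11/4)
obs 6: x=2 → posterior Dirichlet(11/4, 23/5, 15/4)
obs 7: x=2 → posterior Dirichlet(11/4, 23/5, 19/4)

alpha_1=11/4, alpha_2=23/5, alpha_3=19/4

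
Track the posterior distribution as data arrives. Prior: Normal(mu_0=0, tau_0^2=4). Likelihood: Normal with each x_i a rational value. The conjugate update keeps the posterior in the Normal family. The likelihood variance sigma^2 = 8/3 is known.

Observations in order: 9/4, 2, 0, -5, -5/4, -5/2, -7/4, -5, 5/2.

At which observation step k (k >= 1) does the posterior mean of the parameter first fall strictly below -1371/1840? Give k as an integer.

obs 1: x=9/4 → posterior Normal(27/20, 8/5)
obs 2: x=2 → posterior Normal(51/32, 1)
obs 3: x=0 → posterior Normal(51/44, 8/11)
obs 4: x=-5 → posterior Normal(-9/56, 4/7)
obs 5: x=-5/4 → posterior Normal(-6/17, 8/17)
obs 6: x=-5/2 → posterior Normal(-27/40, 2/5)
obs 7: x=-7/4 → posterior Normal(-75/92, 8/23)
obs 8: x=-5 → posterior Normal(-135/104, 4/13)
obs 9: x=5/2 → posterior Normal(-105/116, 8/29)

k = 7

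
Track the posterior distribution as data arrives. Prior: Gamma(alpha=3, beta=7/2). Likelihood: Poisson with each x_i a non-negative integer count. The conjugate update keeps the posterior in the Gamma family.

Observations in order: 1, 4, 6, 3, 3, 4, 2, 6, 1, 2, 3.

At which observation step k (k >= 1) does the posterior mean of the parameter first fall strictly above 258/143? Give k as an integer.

obs 1: x=1 → posterior Gamma(4, 9/2)
obs 2: x=4 → posterior Gamma(8, 11/2)
obs 3: x=6 → posterior Gamma(14, 13/2)
obs 4: x=3 → posterior Gamma(17, 15/2)
obs 5: x=3 → posterior Gamma(20, 17/2)
obs 6: x=4 → posterior Gamma(24, 19/2)
obs 7: x=2 → posterior Gamma(26, 21/2)
obs 8: x=6 → posterior Gamma(32, 23/2)
obs 9: x=1 → posterior Gamma(33, 25/2)
obs 10: x=2 → posterior Gamma(35, 27/2)
obs 11: x=3 → posterior Gamma(38, 29/2)

k = 3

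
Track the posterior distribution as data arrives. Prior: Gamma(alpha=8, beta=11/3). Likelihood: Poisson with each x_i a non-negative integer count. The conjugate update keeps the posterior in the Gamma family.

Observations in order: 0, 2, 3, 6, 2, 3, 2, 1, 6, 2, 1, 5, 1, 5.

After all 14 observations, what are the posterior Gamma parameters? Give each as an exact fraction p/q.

obs 1: x=0 → posterior Gamma(8, 14/3)
obs 2: x=2 → posterior Gamma(10, 17/3)
obs 3: x=3 → posterior Gamma(13, 20/3)
obs 4: x=6 → posterior Gamma(19, 23/3)
obs 5: x=2 → posterior Gamma(21, 26/3)
obs 6: x=3 → posterior Gamma(24, 29/3)
obs 7: x=2 → posterior Gamma(26, 32/3)
obs 8: x=1 → posterior Gamma(27, 35/3)
obs 9: x=6 → posterior Gamma(33, 38/3)
obs 10: x=2 → posterior Gamma(35, 41/3)
obs 11: x=1 → posterior Gamma(36, 44/3)
obs 12: x=5 → posterior Gamma(41, 47/3)
obs 13: x=1 → posterior Gamma(42, 50/3)
obs 14: x=5 → posterior Gamma(47, 53/3)

alpha=47, beta=53/3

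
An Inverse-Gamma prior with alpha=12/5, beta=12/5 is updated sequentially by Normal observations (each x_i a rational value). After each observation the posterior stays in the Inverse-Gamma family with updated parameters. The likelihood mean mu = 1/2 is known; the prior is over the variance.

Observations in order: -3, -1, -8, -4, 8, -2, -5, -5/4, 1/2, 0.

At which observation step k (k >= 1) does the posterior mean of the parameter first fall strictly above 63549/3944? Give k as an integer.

obs 1: x=-3 → posterior Inverse-Gamma(29/10, 341/40)
obs 2: x=-1 → posterior Inverse-Gamma(17/5, 193/20)
obs 3: x=-8 → posterior Inverse-Gamma(39/10, 1831/40)
obs 4: x=-4 → posterior Inverse-Gamma(22/5, 559/10)
obs 5: x=8 → posterior Inverse-Gamma(49/10, 3361/40)
obs 6: x=-2 → posterior Inverse-Gamma(27/5, 1743/20)
obs 7: x=-5 → posterior Inverse-Gamma(59/10, 4091/40)
obs 8: x=-5/4 → posterior Inverse-Gamma(32/5, 16609/160)
obs 9: x=1/2 → posterior Inverse-Gamma(69/10, 16609/160)
obs 10: x=0 → posterior Inverse-Gamma(37/5, 16629/160)

k = 4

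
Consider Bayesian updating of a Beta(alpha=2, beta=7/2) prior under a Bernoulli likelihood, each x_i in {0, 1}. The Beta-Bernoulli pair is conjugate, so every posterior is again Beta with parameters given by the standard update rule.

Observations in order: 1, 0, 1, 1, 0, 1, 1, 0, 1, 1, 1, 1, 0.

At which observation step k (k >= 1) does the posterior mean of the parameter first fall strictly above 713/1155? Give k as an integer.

k = 12

obs 1: x=1 → posterior Beta(3, 7/2)
obs 2: x=0 → posterior Beta(3, 9/2)
obs 3: x=1 → posterior Beta(4, 9/2)
obs 4: x=1 → posterior Beta(5, 9/2)
obs 5: x=0 → posterior Beta(5, 11/2)
obs 6: x=1 → posterior Beta(6, 11/2)
obs 7: x=1 → posterior Beta(7, 11/2)
obs 8: x=0 → posterior Beta(7, 13/2)
obs 9: x=1 → posterior Beta(8, 13/2)
obs 10: x=1 → posterior Beta(9, 13/2)
obs 11: x=1 → posterior Beta(10, 13/2)
obs 12: x=1 → posterior Beta(11, 13/2)
obs 13: x=0 → posterior Beta(11, 15/2)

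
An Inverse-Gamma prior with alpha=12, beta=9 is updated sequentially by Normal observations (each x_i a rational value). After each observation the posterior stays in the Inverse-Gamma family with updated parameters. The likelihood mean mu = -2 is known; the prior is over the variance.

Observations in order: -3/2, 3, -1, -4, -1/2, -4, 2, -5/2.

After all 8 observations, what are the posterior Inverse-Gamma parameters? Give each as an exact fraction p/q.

alpha=16, beta=283/8

obs 1: x=-3/2 → posterior Inverse-Gamma(25/2, 73/8)
obs 2: x=3 → posterior Inverse-Gamma(13, 173/8)
obs 3: x=-1 → posterior Inverse-Gamma(27/2, 177/8)
obs 4: x=-4 → posterior Inverse-Gamma(14, 193/8)
obs 5: x=-1/2 → posterior Inverse-Gamma(29/2, 101/4)
obs 6: x=-4 → posterior Inverse-Gamma(15, 109/4)
obs 7: x=2 → posterior Inverse-Gamma(31/2, 141/4)
obs 8: x=-5/2 → posterior Inverse-Gamma(16, 283/8)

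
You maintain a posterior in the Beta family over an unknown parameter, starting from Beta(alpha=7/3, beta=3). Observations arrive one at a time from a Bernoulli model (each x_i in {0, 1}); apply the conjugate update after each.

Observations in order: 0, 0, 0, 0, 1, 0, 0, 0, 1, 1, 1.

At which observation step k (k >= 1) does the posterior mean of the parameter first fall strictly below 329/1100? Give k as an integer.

k = 3

obs 1: x=0 → posterior Beta(7/3, 4)
obs 2: x=0 → posterior Beta(7/3, 5)
obs 3: x=0 → posterior Beta(7/3, 6)
obs 4: x=0 → posterior Beta(7/3, 7)
obs 5: x=1 → posterior Beta(10/3, 7)
obs 6: x=0 → posterior Beta(10/3, 8)
obs 7: x=0 → posterior Beta(10/3, 9)
obs 8: x=0 → posterior Beta(10/3, 10)
obs 9: x=1 → posterior Beta(13/3, 10)
obs 10: x=1 → posterior Beta(16/3, 10)
obs 11: x=1 → posterior Beta(19/3, 10)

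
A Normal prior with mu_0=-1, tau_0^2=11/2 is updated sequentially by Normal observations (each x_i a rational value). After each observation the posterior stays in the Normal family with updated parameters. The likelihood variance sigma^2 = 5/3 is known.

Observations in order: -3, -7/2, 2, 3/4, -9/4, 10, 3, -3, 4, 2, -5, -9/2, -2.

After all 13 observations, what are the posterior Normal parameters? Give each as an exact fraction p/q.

obs 1: x=-3 → posterior Normal(-109/43, 55/43)
obs 2: x=-7/2 → posterior Normal(-449/152, 55/76)
obs 3: x=2 → posterior Normal(-317/218, 55/109)
obs 4: x=3/4 → posterior Normal(-535/568, 55/142)
obs 5: x=-9/4 → posterior Normal(-208/175, 11/35)
obs 6: x=10 → posterior Normal(61/104, 55/208)
obs 7: x=3 → posterior Normal(221/241, 55/241)
obs 8: x=-3 → posterior Normal(61/137, 55/274)
obs 9: x=4 → posterior Normal(254/307, 55/307)
obs 10: x=2 → posterior Normal(16/17, 11/68)
obs 11: x=-5 → posterior Normal(155/373, 55/373)
obs 12: x=-9/2 → posterior Normal(13/812, 55/406)
obs 13: x=-2 → posterior Normal(-119/878, 55/439)

mu_0=-119/878, tau_0^2=55/439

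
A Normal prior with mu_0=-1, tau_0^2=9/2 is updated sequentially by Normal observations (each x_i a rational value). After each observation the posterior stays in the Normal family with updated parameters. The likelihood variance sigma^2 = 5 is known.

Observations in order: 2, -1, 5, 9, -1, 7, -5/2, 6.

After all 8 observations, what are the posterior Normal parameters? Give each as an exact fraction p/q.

mu_0=421/164, tau_0^2=45/82

obs 1: x=2 → posterior Normal(8/19, 45/19)
obs 2: x=-1 → posterior Normal(-1/28, 45/28)
obs 3: x=5 → posterior Normal(44/37, 45/37)
obs 4: x=9 → posterior Normal(125/46, 45/46)
obs 5: x=-1 → posterior Normal(116/55, 9/11)
obs 6: x=7 → posterior Normal(179/64, 45/64)
obs 7: x=-5/2 → posterior Normal(313/146, 45/73)
obs 8: x=6 → posterior Normal(421/164, 45/82)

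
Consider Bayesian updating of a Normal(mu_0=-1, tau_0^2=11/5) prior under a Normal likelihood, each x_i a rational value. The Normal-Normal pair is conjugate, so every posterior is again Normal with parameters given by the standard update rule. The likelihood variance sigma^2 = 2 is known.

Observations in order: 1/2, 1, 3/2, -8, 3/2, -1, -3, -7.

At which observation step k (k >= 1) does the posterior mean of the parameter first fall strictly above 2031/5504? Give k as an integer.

k = 3

obs 1: x=1/2 → posterior Normal(-3/14, 22/21)
obs 2: x=1 → posterior Normal(13/64, 11/16)
obs 3: x=3/2 → posterior Normal(23/43, 22/43)
obs 4: x=-8 → posterior Normal(-65/54, 11/27)
obs 5: x=3/2 → posterior Normal(-97/130, 22/65)
obs 6: x=-1 → posterior Normal(-119/152, 11/38)
obs 7: x=-3 → posterior Normal(-185/174, 22/87)
obs 8: x=-7 → posterior Normal(-339/196, 11/49)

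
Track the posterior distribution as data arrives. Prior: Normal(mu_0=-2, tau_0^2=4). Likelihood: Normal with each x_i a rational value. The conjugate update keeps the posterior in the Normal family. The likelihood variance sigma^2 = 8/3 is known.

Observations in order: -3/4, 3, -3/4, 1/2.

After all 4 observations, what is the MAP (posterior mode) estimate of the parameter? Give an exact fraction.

1/7

obs 1: x=-3/4 → posterior Normal(-5/4, 8/5)
obs 2: x=3 → posterior Normal(11/32, 1)
obs 3: x=-3/4 → posterior Normal(1/22, 8/11)
obs 4: x=1/2 → posterior Normal(1/7, 4/7)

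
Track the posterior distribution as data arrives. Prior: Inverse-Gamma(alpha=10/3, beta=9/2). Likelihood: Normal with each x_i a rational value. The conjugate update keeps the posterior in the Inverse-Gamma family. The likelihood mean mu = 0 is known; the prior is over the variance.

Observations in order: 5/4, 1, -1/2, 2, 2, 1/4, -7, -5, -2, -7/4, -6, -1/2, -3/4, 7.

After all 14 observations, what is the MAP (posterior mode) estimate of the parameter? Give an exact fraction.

obs 1: x=5/4 → posterior Inverse-Gamma(23/6, 169/32)
obs 2: x=1 → posterior Inverse-Gamma(13/3, 185/32)
obs 3: x=-1/2 → posterior Inverse-Gamma(29/6, 189/32)
obs 4: x=2 → posterior Inverse-Gamma(16/3, 253/32)
obs 5: x=2 → posterior Inverse-Gamma(35/6, 317/32)
obs 6: x=1/4 → posterior Inverse-Gamma(19/3, 159/16)
obs 7: x=-7 → posterior Inverse-Gamma(41/6, 551/16)
obs 8: x=-5 → posterior Inverse-Gamma(22/3, 751/16)
obs 9: x=-2 → posterior Inverse-Gamma(47/6, 783/16)
obs 10: x=-7/4 → posterior Inverse-Gamma(25/3, 1615/32)
obs 11: x=-6 → posterior Inverse-Gamma(53/6, 2191/32)
obs 12: x=-1/2 → posterior Inverse-Gamma(28/3, 2195/32)
obs 13: x=-3/4 → posterior Inverse-Gamma(59/6, 551/8)
obs 14: x=7 → posterior Inverse-Gamma(31/3, 747/8)

2241/272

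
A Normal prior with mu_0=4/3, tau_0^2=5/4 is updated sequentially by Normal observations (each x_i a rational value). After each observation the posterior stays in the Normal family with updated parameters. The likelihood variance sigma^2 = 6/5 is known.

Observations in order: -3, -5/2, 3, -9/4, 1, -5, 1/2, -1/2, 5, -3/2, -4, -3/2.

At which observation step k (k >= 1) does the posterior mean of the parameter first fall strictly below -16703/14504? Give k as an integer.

obs 1: x=-3 → posterior Normal(-43/49, 30/49)
obs 2: x=-5/2 → posterior Normal(-211/148, 15/37)
obs 3: x=3 → posterior Normal(-61/198, 10/33)
obs 4: x=-9/4 → posterior Normal(-347/496, 15/62)
obs 5: x=1 → posterior Normal(-247/596, 30/149)
obs 6: x=-5 → posterior Normal(-249/232, 5/29)
obs 7: x=1/2 → posterior Normal(-697/796, 30/199)
obs 8: x=-1/2 → posterior Normal(-747/896, 15/112)
obs 9: x=5 → posterior Normal(-247/996, 10/83)
obs 10: x=-3/2 → posterior Normal(-397/1096, 15/137)
obs 11: x=-4 → posterior Normal(-797/1196, 30/299)
obs 12: x=-3/2 → posterior Normal(-947/1296, 5/54)

k = 2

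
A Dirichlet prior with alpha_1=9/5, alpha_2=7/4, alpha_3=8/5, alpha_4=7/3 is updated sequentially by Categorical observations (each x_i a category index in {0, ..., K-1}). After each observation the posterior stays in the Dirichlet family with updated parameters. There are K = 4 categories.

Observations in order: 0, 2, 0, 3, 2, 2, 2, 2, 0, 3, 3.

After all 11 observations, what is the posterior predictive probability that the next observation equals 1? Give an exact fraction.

105/1109

obs 1: x=0 → posterior Dirichlet(14/5, 7/4, 8/5, 7/3)
obs 2: x=2 → posterior Dirichlet(14/5, 7/4, 13/5, 7/3)
obs 3: x=0 → posterior Dirichlet(19/5, 7/4, 13/5, 7/3)
obs 4: x=3 → posterior Dirichlet(19/5, 7/4, 13/5, 10/3)
obs 5: x=2 → posterior Dirichlet(19/5, 7/4, 18/5, 10/3)
obs 6: x=2 → posterior Dirichlet(19/5, 7/4, 23/5, 10/3)
obs 7: x=2 → posterior Dirichlet(19/5, 7/4, 28/5, 10/3)
obs 8: x=2 → posterior Dirichlet(19/5, 7/4, 33/5, 10/3)
obs 9: x=0 → posterior Dirichlet(24/5, 7/4, 33/5, 10/3)
obs 10: x=3 → posterior Dirichlet(24/5, 7/4, 33/5, 13/3)
obs 11: x=3 → posterior Dirichlet(24/5, 7/4, 33/5, 16/3)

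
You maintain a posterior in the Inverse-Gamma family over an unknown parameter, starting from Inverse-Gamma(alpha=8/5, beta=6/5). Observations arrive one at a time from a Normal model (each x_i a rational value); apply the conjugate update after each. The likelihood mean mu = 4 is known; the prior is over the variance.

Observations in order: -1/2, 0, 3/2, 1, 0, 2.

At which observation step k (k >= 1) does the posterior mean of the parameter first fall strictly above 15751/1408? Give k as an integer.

obs 1: x=-1/2 → posterior Inverse-Gamma(21/10, 453/40)
obs 2: x=0 → posterior Inverse-Gamma(13/5, 773/40)
obs 3: x=3/2 → posterior Inverse-Gamma(31/10, 449/20)
obs 4: x=1 → posterior Inverse-Gamma(18/5, 539/20)
obs 5: x=0 → posterior Inverse-Gamma(41/10, 699/20)
obs 6: x=2 → posterior Inverse-Gamma(23/5, 739/20)

k = 2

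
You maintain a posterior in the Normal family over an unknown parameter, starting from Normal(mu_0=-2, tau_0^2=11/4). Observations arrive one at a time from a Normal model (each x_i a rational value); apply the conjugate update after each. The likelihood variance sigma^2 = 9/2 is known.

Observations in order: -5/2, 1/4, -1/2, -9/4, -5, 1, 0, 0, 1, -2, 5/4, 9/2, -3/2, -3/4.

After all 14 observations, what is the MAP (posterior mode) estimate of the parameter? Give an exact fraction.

obs 1: x=-5/2 → posterior Normal(-127/58, 99/58)
obs 2: x=1/4 → posterior Normal(-243/160, 99/80)
obs 3: x=-1/2 → posterior Normal(-265/204, 33/34)
obs 4: x=-9/4 → posterior Normal(-91/62, 99/124)
obs 5: x=-5 → posterior Normal(-2, 99/146)
obs 6: x=1 → posterior Normal(-45/28, 33/56)
obs 7: x=0 → posterior Normal(-27/19, 99/190)
obs 8: x=0 → posterior Normal(-135/106, 99/212)
obs 9: x=1 → posterior Normal(-124/117, 11/26)
obs 10: x=-2 → posterior Normal(-73/64, 99/256)
obs 11: x=5/4 → posterior Normal(-529/556, 99/278)
obs 12: x=9/2 → posterior Normal(-331/600, 33/100)
obs 13: x=-3/2 → posterior Normal(-397/644, 99/322)
obs 14: x=-3/4 → posterior Normal(-5/8, 99/344)

-5/8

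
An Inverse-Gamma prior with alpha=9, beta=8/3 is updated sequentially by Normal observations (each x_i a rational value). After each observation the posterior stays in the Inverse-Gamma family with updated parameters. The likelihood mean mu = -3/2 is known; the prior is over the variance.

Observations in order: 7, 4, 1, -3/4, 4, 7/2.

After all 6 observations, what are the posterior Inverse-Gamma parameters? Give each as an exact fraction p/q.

alpha=12, beta=8155/96

obs 1: x=7 → posterior Inverse-Gamma(19/2, 931/24)
obs 2: x=4 → posterior Inverse-Gamma(10, 647/12)
obs 3: x=1 → posterior Inverse-Gamma(21/2, 1369/24)
obs 4: x=-3/4 → posterior Inverse-Gamma(11, 5503/96)
obs 5: x=4 → posterior Inverse-Gamma(23/2, 6955/96)
obs 6: x=7/2 → posterior Inverse-Gamma(12, 8155/96)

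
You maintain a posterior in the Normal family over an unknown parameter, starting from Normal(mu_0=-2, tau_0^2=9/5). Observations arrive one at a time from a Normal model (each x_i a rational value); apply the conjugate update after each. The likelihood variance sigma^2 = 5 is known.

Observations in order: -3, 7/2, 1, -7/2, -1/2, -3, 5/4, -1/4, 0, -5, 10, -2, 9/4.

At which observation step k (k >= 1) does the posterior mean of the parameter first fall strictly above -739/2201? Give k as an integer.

obs 1: x=-3 → posterior Normal(-77/34, 45/34)
obs 2: x=7/2 → posterior Normal(-91/86, 45/43)
obs 3: x=1 → posterior Normal(-73/104, 45/52)
obs 4: x=-7/2 → posterior Normal(-68/61, 45/61)
obs 5: x=-1/2 → posterior Normal(-29/28, 9/14)
obs 6: x=-3 → posterior Normal(-199/158, 45/79)
obs 7: x=5/4 → posterior Normal(-353/352, 45/88)
obs 8: x=-1/4 → posterior Normal(-181/194, 45/97)
obs 9: x=0 → posterior Normal(-181/212, 45/106)
obs 10: x=-5 → posterior Normal(-271/230, 9/23)
obs 11: x=10 → posterior Normal(-91/248, 45/124)
obs 12: x=-2 → posterior Normal(-127/266, 45/133)
obs 13: x=9/4 → posterior Normal(-173/568, 45/142)

k = 13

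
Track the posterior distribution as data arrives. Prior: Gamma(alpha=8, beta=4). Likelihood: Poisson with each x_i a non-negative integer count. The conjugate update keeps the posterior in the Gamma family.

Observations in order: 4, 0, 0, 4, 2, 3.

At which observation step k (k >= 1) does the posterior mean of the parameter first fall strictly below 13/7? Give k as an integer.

obs 1: x=4 → posterior Gamma(12, 5)
obs 2: x=0 → posterior Gamma(12, 6)
obs 3: x=0 → posterior Gamma(12, 7)
obs 4: x=4 → posterior Gamma(16, 8)
obs 5: x=2 → posterior Gamma(18, 9)
obs 6: x=3 → posterior Gamma(21, 10)

k = 3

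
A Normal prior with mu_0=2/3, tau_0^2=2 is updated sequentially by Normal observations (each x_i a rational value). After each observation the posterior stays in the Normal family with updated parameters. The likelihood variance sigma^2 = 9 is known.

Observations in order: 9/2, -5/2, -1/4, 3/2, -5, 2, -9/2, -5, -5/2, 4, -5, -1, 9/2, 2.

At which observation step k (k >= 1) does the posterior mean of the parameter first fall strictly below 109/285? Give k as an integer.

obs 1: x=9/2 → posterior Normal(15/11, 18/11)
obs 2: x=-5/2 → posterior Normal(10/13, 18/13)
obs 3: x=-1/4 → posterior Normal(19/30, 6/5)
obs 4: x=3/2 → posterior Normal(25/34, 18/17)
obs 5: x=-5 → posterior Normal(5/38, 18/19)
obs 6: x=2 → posterior Normal(13/42, 6/7)
obs 7: x=-9/2 → posterior Normal(-5/46, 18/23)
obs 8: x=-5 → posterior Normal(-1/2, 18/25)
obs 9: x=-5/2 → posterior Normal(-35/54, 2/3)
obs 10: x=4 → posterior Normal(-19/58, 18/29)
obs 11: x=-5 → posterior Normal(-39/62, 18/31)
obs 12: x=-1 → posterior Normal(-43/66, 6/11)
obs 13: x=9/2 → posterior Normal(-5/14, 18/35)
obs 14: x=2 → posterior Normal(-17/74, 18/37)

k = 5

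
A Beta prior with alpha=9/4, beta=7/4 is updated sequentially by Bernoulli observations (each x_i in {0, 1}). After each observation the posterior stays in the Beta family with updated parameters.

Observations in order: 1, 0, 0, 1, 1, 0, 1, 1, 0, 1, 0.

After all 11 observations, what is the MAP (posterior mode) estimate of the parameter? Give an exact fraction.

29/52

obs 1: x=1 → posterior Beta(13/4, 7/4)
obs 2: x=0 → posterior Beta(13/4, 11/4)
obs 3: x=0 → posterior Beta(13/4, 15/4)
obs 4: x=1 → posterior Beta(17/4, 15/4)
obs 5: x=1 → posterior Beta(21/4, 15/4)
obs 6: x=0 → posterior Beta(21/4, 19/4)
obs 7: x=1 → posterior Beta(25/4, 19/4)
obs 8: x=1 → posterior Beta(29/4, 19/4)
obs 9: x=0 → posterior Beta(29/4, 23/4)
obs 10: x=1 → posterior Beta(33/4, 23/4)
obs 11: x=0 → posterior Beta(33/4, 27/4)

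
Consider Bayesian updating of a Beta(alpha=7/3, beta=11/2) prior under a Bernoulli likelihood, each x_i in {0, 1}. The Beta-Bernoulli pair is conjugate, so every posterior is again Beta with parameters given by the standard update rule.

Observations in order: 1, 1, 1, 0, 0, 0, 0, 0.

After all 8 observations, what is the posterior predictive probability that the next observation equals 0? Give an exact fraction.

63/95

obs 1: x=1 → posterior Beta(10/3, 11/2)
obs 2: x=1 → posterior Beta(13/3, 11/2)
obs 3: x=1 → posterior Beta(16/3, 11/2)
obs 4: x=0 → posterior Beta(16/3, 13/2)
obs 5: x=0 → posterior Beta(16/3, 15/2)
obs 6: x=0 → posterior Beta(16/3, 17/2)
obs 7: x=0 → posterior Beta(16/3, 19/2)
obs 8: x=0 → posterior Beta(16/3, 21/2)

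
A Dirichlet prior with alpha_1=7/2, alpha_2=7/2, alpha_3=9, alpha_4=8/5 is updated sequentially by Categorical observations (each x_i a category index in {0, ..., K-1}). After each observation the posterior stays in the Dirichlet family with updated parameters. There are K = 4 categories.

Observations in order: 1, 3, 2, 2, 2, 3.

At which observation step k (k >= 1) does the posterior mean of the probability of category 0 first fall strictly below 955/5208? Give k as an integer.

k = 2

obs 1: x=1 → posterior Dirichlet(7/2, 9/2, 9, 8/5)
obs 2: x=3 → posterior Dirichlet(7/2, 9/2, 9, 13/5)
obs 3: x=2 → posterior Dirichlet(7/2, 9/2, 10, 13/5)
obs 4: x=2 → posterior Dirichlet(7/2, 9/2, 11, 13/5)
obs 5: x=2 → posterior Dirichlet(7/2, 9/2, 12, 13/5)
obs 6: x=3 → posterior Dirichlet(7/2, 9/2, 12, 18/5)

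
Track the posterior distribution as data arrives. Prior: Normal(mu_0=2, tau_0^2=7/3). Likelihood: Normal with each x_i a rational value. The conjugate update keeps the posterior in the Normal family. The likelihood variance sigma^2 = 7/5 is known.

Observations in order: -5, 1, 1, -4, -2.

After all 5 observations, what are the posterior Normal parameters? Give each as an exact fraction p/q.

obs 1: x=-5 → posterior Normal(-19/8, 7/8)
obs 2: x=1 → posterior Normal(-14/13, 7/13)
obs 3: x=1 → posterior Normal(-1/2, 7/18)
obs 4: x=-4 → posterior Normal(-29/23, 7/23)
obs 5: x=-2 → posterior Normal(-39/28, 1/4)

mu_0=-39/28, tau_0^2=1/4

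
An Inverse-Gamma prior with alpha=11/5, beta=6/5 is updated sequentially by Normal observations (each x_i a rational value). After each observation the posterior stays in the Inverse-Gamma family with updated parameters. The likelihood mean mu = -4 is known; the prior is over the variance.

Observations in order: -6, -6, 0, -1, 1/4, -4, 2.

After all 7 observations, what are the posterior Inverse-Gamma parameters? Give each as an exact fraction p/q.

alpha=57/10, beta=7157/160

obs 1: x=-6 → posterior Inverse-Gamma(27/10, 16/5)
obs 2: x=-6 → posterior Inverse-Gamma(16/5, 26/5)
obs 3: x=0 → posterior Inverse-Gamma(37/10, 66/5)
obs 4: x=-1 → posterior Inverse-Gamma(21/5, 177/10)
obs 5: x=1/4 → posterior Inverse-Gamma(47/10, 4277/160)
obs 6: x=-4 → posterior Inverse-Gamma(26/5, 4277/160)
obs 7: x=2 → posterior Inverse-Gamma(57/10, 7157/160)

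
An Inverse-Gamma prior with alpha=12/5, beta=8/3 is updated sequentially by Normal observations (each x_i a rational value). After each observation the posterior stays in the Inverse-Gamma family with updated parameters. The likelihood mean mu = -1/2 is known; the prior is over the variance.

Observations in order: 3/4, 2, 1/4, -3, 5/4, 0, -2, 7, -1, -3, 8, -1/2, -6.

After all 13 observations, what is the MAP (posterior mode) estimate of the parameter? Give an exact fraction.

obs 1: x=3/4 → posterior Inverse-Gamma(29/10, 331/96)
obs 2: x=2 → posterior Inverse-Gamma(17/5, 631/96)
obs 3: x=1/4 → posterior Inverse-Gamma(39/10, 329/48)
obs 4: x=-3 → posterior Inverse-Gamma(22/5, 479/48)
obs 5: x=5/4 → posterior Inverse-Gamma(49/10, 1105/96)
obs 6: x=0 → posterior Inverse-Gamma(27/5, 1117/96)
obs 7: x=-2 → posterior Inverse-Gamma(59/10, 1225/96)
obs 8: x=7 → posterior Inverse-Gamma(32/5, 3925/96)
obs 9: x=-1 → posterior Inverse-Gamma(69/10, 3937/96)
obs 10: x=-3 → posterior Inverse-Gamma(37/5, 4237/96)
obs 11: x=8 → posterior Inverse-Gamma(79/10, 7705/96)
obs 12: x=-1/2 → posterior Inverse-Gamma(42/5, 7705/96)
obs 13: x=-6 → posterior Inverse-Gamma(89/10, 9157/96)

45785/4752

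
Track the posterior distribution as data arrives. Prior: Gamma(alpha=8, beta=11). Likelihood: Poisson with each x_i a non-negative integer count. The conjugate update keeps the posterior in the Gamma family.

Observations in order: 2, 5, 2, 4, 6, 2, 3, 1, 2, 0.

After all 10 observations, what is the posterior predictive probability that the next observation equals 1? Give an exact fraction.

obs 1: x=2 → posterior Gamma(10, 12)
obs 2: x=5 → posterior Gamma(15, 13)
obs 3: x=2 → posterior Gamma(17, 14)
obs 4: x=4 → posterior Gamma(21, 15)
obs 5: x=6 → posterior Gamma(27, 16)
obs 6: x=2 → posterior Gamma(29, 17)
obs 7: x=3 → posterior Gamma(32, 18)
obs 8: x=1 → posterior Gamma(33, 19)
obs 9: x=2 → posterior Gamma(35, 20)
obs 10: x=0 → posterior Gamma(35, 21)

663350957025179465703431476001393435348240954535/2124303230726006271483826780841554627491524509696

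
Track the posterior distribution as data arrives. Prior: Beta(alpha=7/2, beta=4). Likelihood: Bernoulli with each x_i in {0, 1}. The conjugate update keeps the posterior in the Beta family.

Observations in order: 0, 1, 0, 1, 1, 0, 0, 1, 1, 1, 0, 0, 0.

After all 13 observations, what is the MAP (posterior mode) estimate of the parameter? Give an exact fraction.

17/37

obs 1: x=0 → posterior Beta(7/2, 5)
obs 2: x=1 → posterior Beta(9/2, 5)
obs 3: x=0 → posterior Beta(9/2, 6)
obs 4: x=1 → posterior Beta(11/2, 6)
obs 5: x=1 → posterior Beta(13/2, 6)
obs 6: x=0 → posterior Beta(13/2, 7)
obs 7: x=0 → posterior Beta(13/2, 8)
obs 8: x=1 → posterior Beta(15/2, 8)
obs 9: x=1 → posterior Beta(17/2, 8)
obs 10: x=1 → posterior Beta(19/2, 8)
obs 11: x=0 → posterior Beta(19/2, 9)
obs 12: x=0 → posterior Beta(19/2, 10)
obs 13: x=0 → posterior Beta(19/2, 11)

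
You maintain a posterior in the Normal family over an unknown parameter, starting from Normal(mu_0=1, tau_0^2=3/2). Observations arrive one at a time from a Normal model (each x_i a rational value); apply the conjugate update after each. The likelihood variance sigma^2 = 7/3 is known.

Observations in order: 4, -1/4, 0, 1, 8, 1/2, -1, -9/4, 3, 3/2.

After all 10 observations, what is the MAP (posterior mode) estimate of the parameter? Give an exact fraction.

obs 1: x=4 → posterior Normal(50/23, 21/23)
obs 2: x=-1/4 → posterior Normal(191/128, 21/32)
obs 3: x=0 → posterior Normal(191/164, 21/41)
obs 4: x=1 → posterior Normal(227/200, 21/50)
obs 5: x=8 → posterior Normal(515/236, 21/59)
obs 6: x=1/2 → posterior Normal(533/272, 21/68)
obs 7: x=-1 → posterior Normal(71/44, 3/11)
obs 8: x=-9/4 → posterior Normal(52/43, 21/86)
obs 9: x=3 → posterior Normal(131/95, 21/95)
obs 10: x=3/2 → posterior Normal(289/208, 21/104)

289/208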